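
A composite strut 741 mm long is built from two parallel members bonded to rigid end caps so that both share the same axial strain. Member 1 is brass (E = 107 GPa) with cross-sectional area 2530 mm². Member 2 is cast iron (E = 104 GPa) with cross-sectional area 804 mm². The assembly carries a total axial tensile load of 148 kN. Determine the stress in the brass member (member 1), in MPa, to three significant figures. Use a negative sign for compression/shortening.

44.7 MPa

Equal strain + equilibrium ⇒ each member carries load in proportion to AE: A₁E₁ = 270700000 N, A₂E₂ = 83620000 N, ΣAE = 354300000 N.
σ₁ = P·E₁/ΣAE = 148000·107000/354300000 = 44.69 MPa.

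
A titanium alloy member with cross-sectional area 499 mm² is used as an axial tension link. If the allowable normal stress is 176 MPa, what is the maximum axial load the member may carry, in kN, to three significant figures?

P_max = σ_allow · A = 176 · 499 = 87820 N = 87.82 kN.

87.8 kN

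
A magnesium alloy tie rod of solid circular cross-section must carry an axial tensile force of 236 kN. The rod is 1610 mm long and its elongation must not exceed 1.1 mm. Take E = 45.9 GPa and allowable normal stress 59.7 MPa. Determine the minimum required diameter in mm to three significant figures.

97.9 mm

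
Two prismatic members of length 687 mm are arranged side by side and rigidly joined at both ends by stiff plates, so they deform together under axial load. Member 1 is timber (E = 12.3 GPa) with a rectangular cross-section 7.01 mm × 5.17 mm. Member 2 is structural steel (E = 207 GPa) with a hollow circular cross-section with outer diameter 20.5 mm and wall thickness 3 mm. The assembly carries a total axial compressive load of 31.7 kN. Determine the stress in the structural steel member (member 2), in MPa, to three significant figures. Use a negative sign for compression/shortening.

-190 MPa

A_1 = 36.24 mm².
A_2 = 164.9 mm².
Equal strain + equilibrium ⇒ each member carries load in proportion to AE: A₁E₁ = 445800 N, A₂E₂ = 34140000 N, ΣAE = 34590000 N.
σ₂ = P·E₂/ΣAE = -31700·207000/34590000 = -189.7 MPa.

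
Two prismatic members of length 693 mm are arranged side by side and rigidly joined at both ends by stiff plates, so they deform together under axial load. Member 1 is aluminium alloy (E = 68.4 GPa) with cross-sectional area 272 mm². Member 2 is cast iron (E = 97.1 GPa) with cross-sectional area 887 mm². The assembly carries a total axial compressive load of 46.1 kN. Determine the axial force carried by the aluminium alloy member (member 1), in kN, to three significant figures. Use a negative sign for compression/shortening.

Equal strain + equilibrium ⇒ each member carries load in proportion to AE: A₁E₁ = 18600000 N, A₂E₂ = 86130000 N, ΣAE = 104700000 N.
F₁ = P·A₁E₁/ΣAE = -46100·18600000/104700000 = -8189 N.

-8.19 kN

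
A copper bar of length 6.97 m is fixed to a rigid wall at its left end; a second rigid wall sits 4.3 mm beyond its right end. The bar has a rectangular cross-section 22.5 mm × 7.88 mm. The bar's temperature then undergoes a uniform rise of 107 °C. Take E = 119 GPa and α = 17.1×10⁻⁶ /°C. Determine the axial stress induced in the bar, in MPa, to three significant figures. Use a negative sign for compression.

-144 MPa

Free thermal expansion αLΔT = 17.1e-6 · 6970 · 107 = 12.75 mm.
The walls engage after the gap closes; constrained expansion = 12.75 − 4.3 = 8.453 mm.
The walls impose strain ε = −(8.453)/6970 = -1.2128e-03; σ = Eε = 119000 · -1.2128e-03 = -144.3 MPa.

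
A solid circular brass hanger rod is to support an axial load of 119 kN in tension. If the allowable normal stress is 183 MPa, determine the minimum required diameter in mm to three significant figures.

28.8 mm

Required area A ≥ P/σ_allow = 119000/183 = 650.3 mm².
For a solid circular section, d ≥ √(4A/π) = 28.77 mm.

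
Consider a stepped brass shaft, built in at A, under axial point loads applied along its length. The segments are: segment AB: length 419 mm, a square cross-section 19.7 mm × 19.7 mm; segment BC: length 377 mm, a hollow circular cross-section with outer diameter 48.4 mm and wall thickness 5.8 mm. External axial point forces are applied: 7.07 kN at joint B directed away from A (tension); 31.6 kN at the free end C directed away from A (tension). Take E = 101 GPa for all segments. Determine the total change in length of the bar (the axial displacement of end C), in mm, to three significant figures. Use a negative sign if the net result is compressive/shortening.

0.565 mm

Internal axial forces (sectioning from the free end, tension +): N_BC = 31.6 kN, N_AB = 38.67 kN.
A_AB = 388.1 mm².
A_BC = 776.2 mm².
δ_AB = 38670·419/(388.1·101000) = 0.4134 mm
δ_BC = 31600·377/(776.2·101000) = 0.152 mm
δ = Σδ_i = 0.5653 mm.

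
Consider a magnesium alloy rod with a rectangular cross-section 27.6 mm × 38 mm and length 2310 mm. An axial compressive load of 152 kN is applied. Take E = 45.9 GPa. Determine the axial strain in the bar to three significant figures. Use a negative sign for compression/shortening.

-0.00316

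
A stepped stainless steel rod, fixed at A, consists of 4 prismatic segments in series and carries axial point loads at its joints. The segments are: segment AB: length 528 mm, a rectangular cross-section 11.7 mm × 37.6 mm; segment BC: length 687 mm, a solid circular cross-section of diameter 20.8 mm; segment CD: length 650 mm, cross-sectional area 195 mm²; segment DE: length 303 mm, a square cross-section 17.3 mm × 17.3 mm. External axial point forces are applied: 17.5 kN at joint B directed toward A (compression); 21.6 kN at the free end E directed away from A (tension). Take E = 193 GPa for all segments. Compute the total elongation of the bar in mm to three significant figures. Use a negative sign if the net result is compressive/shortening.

Internal axial forces (sectioning from the free end, tension +): N_DE = 21.6 kN, N_CD = 21.6 kN, N_BC = 21.6 kN, N_AB = 4.1 kN.
A_AB = 439.9 mm².
A_BC = 339.8 mm².
A_DE = 299.3 mm².
δ_AB = 4100·528/(439.9·193000) = 0.0255 mm
δ_BC = 21600·687/(339.8·193000) = 0.2263 mm
δ_CD = 21600·650/(195·193000) = 0.3731 mm
δ_DE = 21600·303/(299.3·193000) = 0.1133 mm
δ = Σδ_i = 0.7381 mm.

0.738 mm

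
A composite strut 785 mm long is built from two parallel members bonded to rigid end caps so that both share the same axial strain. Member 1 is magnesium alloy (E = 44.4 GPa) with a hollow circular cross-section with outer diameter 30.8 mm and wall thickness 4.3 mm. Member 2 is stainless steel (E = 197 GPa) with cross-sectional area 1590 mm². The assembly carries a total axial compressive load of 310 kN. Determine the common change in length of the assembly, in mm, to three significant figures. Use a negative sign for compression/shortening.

A_1 = 358 mm².
Equal strain + equilibrium ⇒ each member carries load in proportion to AE: A₁E₁ = 15890000 N, A₂E₂ = 313200000 N, ΣAE = 329100000 N.
δ = PL/ΣAE = -310000·785/329100000 = -0.7394 mm.

-0.739 mm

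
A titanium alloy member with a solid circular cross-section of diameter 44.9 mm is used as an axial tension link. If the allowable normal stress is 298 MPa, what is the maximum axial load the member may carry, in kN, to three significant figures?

472 kN

A = 1583 mm².
P_max = σ_allow · A = 298 · 1583 = 471800 N = 471.8 kN.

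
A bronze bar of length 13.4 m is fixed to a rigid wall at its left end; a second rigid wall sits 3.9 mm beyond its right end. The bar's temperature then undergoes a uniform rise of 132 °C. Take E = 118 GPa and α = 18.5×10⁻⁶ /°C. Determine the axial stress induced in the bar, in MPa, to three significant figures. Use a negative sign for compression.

-254 MPa

Free thermal expansion αLΔT = 18.5e-6 · 13400 · 132 = 32.72 mm.
The walls engage after the gap closes; constrained expansion = 32.72 − 3.9 = 28.82 mm.
The walls impose strain ε = −(28.82)/13400 = -2.1510e-03; σ = Eε = 118000 · -2.1510e-03 = -253.8 MPa.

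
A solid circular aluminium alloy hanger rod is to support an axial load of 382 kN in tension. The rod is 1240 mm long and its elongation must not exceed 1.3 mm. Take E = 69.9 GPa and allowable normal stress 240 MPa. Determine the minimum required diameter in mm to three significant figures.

Required area A ≥ P/σ_allow = 382000/240 = 1592 mm².
For a solid circular section, d ≥ √(4A/π) = 45.02 mm.
Elongation limit: A ≥ PL/(Eδ_allow) = 382000·1240/(69900·1.3) = 5213 mm² ⇒ d ≥ 81.47 mm.
The elongation limit governs.

81.5 mm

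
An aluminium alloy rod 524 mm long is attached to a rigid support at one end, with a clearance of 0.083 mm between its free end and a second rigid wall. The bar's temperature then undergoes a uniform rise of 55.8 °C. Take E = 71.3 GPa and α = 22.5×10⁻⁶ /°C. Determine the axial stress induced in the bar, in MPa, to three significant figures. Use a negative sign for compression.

-78.2 MPa

Free thermal expansion αLΔT = 22.5e-6 · 524 · 55.8 = 0.6579 mm.
The walls engage after the gap closes; constrained expansion = 0.6579 − 0.083 = 0.5749 mm.
The walls impose strain ε = −(0.5749)/524 = -1.0971e-03; σ = Eε = 71300 · -1.0971e-03 = -78.22 MPa.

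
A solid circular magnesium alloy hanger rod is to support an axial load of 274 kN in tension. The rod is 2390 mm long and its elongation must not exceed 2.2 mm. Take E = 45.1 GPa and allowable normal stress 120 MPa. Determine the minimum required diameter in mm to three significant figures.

91.7 mm

Required area A ≥ P/σ_allow = 274000/120 = 2283 mm².
For a solid circular section, d ≥ √(4A/π) = 53.92 mm.
Elongation limit: A ≥ PL/(Eδ_allow) = 274000·2390/(45100·2.2) = 6600 mm² ⇒ d ≥ 91.67 mm.
The elongation limit governs.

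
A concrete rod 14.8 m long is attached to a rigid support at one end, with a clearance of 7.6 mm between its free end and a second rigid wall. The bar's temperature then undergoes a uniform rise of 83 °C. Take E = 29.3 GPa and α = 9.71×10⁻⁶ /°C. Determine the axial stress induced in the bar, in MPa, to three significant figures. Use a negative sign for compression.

Free thermal expansion αLΔT = 9.71e-6 · 14800 · 83 = 11.93 mm.
The walls engage after the gap closes; constrained expansion = 11.93 − 7.6 = 4.328 mm.
The walls impose strain ε = −(4.328)/14800 = -2.9242e-04; σ = Eε = 29300 · -2.9242e-04 = -8.568 MPa.

-8.57 MPa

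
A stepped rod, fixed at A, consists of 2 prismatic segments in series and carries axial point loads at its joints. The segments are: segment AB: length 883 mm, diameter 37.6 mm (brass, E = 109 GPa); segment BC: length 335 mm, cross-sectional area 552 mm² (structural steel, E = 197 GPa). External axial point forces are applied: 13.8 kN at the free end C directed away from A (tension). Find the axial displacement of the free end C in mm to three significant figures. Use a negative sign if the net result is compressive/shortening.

Internal axial forces (sectioning from the free end, tension +): N_BC = 13.8 kN, N_AB = 13.8 kN.
A_AB = 1110 mm².
δ_AB = 13800·883/(1110·109000) = 0.1007 mm
δ_BC = 13800·335/(552·197000) = 0.04251 mm
δ = Σδ_i = 0.1432 mm.

0.143 mm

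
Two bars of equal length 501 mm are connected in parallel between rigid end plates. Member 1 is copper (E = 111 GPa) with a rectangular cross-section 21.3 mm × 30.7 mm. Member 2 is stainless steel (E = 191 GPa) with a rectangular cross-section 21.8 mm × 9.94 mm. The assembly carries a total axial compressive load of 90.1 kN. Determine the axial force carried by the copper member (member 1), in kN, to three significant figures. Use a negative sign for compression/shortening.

A_1 = 653.9 mm².
A_2 = 216.7 mm².
Equal strain + equilibrium ⇒ each member carries load in proportion to AE: A₁E₁ = 72580000 N, A₂E₂ = 41390000 N, ΣAE = 114000000 N.
F₁ = P·A₁E₁/ΣAE = -90100·72580000/114000000 = -57380 N.

-57.4 kN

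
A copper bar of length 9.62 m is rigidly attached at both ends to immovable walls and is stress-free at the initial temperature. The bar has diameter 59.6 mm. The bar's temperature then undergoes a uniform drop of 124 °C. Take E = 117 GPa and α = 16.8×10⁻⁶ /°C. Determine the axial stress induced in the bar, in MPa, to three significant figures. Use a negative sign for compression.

244 MPa

Free thermal expansion αLΔT = 16.8e-6 · 9620 · -124 = -20.04 mm.
The walls impose strain ε = −(-20.04)/9620 = 2.0832e-03; σ = Eε = 117000 · 2.0832e-03 = 243.7 MPa.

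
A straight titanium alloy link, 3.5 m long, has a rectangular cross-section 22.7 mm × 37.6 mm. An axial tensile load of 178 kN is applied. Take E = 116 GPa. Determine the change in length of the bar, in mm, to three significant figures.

A = 853.5 mm².
δ_mech = NL/(AE) = 178000·3500/(853.5·116000) = 6.292 mm.

6.29 mm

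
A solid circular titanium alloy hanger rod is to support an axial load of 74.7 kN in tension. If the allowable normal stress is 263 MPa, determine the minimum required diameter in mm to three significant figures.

19.0 mm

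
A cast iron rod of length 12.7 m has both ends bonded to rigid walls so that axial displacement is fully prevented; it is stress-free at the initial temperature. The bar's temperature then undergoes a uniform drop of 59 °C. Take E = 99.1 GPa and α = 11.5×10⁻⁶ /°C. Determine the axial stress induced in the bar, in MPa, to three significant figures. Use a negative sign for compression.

Free thermal expansion αLΔT = 11.5e-6 · 12700 · -59 = -8.617 mm.
The walls impose strain ε = −(-8.617)/12700 = 6.7850e-04; σ = Eε = 99100 · 6.7850e-04 = 67.24 MPa.

67.2 MPa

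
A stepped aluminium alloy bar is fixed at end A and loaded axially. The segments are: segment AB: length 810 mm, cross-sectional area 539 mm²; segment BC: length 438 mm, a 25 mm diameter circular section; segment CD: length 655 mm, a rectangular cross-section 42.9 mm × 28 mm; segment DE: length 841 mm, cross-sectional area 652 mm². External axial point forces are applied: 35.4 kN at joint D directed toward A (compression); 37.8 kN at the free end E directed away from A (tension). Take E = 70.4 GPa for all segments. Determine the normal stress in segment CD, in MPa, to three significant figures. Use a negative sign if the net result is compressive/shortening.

2.00 MPa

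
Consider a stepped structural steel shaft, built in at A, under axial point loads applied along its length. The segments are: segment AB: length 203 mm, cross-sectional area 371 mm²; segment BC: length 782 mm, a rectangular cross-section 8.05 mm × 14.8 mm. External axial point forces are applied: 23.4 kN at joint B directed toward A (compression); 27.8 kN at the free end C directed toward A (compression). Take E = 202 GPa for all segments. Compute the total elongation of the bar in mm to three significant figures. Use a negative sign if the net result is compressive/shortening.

Internal axial forces (sectioning from the free end, tension +): N_BC = -27.8 kN, N_AB = -51.2 kN.
A_BC = 119.1 mm².
δ_AB = -51200·203/(371·202000) = -0.1387 mm
δ_BC = -27800·782/(119.1·202000) = -0.9033 mm
δ = Σδ_i = -1.042 mm.

-1.04 mm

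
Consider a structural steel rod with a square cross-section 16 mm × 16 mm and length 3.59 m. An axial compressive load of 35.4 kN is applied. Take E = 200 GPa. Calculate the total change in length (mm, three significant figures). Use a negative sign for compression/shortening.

-2.48 mm

A = 256 mm².
δ_mech = NL/(AE) = -35400·3590/(256·200000) = -2.482 mm.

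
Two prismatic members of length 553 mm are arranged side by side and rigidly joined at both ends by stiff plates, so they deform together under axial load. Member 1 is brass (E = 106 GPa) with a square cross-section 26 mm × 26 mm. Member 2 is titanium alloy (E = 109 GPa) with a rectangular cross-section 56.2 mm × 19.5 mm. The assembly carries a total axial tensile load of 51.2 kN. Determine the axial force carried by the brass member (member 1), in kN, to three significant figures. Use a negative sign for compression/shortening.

19.2 kN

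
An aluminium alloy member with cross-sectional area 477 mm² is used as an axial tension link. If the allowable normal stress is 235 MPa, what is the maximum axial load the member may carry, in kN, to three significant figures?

112 kN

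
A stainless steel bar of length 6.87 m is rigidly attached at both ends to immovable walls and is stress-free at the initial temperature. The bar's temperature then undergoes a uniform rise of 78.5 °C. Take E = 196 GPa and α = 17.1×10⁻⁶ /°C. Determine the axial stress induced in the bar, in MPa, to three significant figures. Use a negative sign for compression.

-263 MPa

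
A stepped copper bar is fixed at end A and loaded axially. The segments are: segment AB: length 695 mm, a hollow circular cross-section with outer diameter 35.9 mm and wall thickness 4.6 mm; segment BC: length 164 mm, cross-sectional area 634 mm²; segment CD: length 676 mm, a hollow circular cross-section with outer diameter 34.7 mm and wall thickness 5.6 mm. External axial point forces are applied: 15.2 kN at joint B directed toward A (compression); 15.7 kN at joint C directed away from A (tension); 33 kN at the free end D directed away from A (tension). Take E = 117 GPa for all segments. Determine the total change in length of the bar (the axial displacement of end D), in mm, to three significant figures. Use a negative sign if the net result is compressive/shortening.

Internal axial forces (sectioning from the free end, tension +): N_CD = 33 kN, N_BC = 48.7 kN, N_AB = 33.5 kN.
A_AB = 452.3 mm².
A_CD = 512 mm².
δ_AB = 33500·695/(452.3·117000) = 0.4399 mm
δ_BC = 48700·164/(634·117000) = 0.1077 mm
δ_CD = 33000·676/(512·117000) = 0.3724 mm
δ = Σδ_i = 0.92 mm.

0.920 mm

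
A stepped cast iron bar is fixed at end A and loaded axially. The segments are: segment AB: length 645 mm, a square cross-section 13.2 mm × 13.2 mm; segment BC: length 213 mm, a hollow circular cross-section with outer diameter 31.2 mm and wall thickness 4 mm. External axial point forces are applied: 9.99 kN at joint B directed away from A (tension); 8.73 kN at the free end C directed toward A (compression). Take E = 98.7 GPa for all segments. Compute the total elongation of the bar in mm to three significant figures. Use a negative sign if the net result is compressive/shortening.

Internal axial forces (sectioning from the free end, tension +): N_BC = -8.73 kN, N_AB = 1.26 kN.
A_AB = 174.2 mm².
A_BC = 341.8 mm².
δ_AB = 1260·645/(174.2·98700) = 0.04726 mm
δ_BC = -8730·213/(341.8·98700) = -0.05512 mm
δ = Σδ_i = -0.007862 mm.

-0.00786 mm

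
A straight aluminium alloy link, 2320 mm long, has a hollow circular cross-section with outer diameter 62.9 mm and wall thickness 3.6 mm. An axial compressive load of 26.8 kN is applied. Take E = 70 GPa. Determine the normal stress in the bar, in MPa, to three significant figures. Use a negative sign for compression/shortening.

-40.0 MPa

A = 670.7 mm².
σ = N/A = -26800/670.7 = -39.96 MPa.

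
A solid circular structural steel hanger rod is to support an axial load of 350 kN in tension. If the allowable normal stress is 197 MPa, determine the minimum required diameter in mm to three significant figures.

47.6 mm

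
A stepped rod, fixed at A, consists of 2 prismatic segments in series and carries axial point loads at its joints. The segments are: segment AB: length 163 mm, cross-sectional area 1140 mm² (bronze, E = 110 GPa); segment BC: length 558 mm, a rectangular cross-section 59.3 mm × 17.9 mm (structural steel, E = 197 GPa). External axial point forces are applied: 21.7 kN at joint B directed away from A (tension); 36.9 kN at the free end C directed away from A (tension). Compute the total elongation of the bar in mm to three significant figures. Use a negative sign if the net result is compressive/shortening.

Internal axial forces (sectioning from the free end, tension +): N_BC = 36.9 kN, N_AB = 58.6 kN.
A_BC = 1061 mm².
δ_AB = 58600·163/(1140·110000) = 0.07617 mm
δ_BC = 36900·558/(1061·197000) = 0.09847 mm
δ = Σδ_i = 0.1746 mm.

0.175 mm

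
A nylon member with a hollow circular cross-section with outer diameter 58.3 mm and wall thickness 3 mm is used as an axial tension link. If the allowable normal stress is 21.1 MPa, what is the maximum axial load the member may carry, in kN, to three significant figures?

A = 521.2 mm².
P_max = σ_allow · A = 21.1 · 521.2 = 11000 N = 11 kN.

11.0 kN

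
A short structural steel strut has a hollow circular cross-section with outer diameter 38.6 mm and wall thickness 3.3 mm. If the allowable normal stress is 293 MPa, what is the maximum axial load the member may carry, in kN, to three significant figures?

107 kN

A = 366 mm².
P_max = σ_allow · A = 293 · 366 = 107200 N = 107.2 kN.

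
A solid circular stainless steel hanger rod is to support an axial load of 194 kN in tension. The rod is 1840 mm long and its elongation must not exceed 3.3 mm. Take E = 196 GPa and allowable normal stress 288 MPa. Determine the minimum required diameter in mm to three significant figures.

Required area A ≥ P/σ_allow = 194000/288 = 673.6 mm².
For a solid circular section, d ≥ √(4A/π) = 29.29 mm.
Elongation limit: A ≥ PL/(Eδ_allow) = 194000·1840/(196000·3.3) = 551.9 mm² ⇒ d ≥ 26.51 mm.
The stress limit governs.

29.3 mm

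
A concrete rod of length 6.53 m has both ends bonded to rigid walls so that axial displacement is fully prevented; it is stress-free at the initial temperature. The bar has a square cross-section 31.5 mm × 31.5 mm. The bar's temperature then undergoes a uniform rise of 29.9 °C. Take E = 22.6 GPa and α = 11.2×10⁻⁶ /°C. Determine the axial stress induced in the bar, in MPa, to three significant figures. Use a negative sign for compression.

Free thermal expansion αLΔT = 11.2e-6 · 6530 · 29.9 = 2.187 mm.
The walls impose strain ε = −(2.187)/6530 = -3.3488e-04; σ = Eε = 22600 · -3.3488e-04 = -7.568 MPa.

-7.57 MPa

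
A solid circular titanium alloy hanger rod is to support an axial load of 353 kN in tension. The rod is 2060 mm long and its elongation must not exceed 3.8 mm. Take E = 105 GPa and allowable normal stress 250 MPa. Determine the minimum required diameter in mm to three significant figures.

48.2 mm

Required area A ≥ P/σ_allow = 353000/250 = 1412 mm².
For a solid circular section, d ≥ √(4A/π) = 42.4 mm.
Elongation limit: A ≥ PL/(Eδ_allow) = 353000·2060/(105000·3.8) = 1823 mm² ⇒ d ≥ 48.17 mm.
The elongation limit governs.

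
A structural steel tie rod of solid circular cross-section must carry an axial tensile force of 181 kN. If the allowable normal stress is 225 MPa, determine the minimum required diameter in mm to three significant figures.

Required area A ≥ P/σ_allow = 181000/225 = 804.4 mm².
For a solid circular section, d ≥ √(4A/π) = 32 mm.

32.0 mm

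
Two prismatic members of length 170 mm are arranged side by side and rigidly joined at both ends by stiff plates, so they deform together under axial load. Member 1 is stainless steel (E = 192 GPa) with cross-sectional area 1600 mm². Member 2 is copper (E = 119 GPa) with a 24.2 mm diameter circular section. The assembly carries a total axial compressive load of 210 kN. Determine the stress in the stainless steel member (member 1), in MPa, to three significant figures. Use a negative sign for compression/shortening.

-111 MPa

A_2 = 460 mm².
Equal strain + equilibrium ⇒ each member carries load in proportion to AE: A₁E₁ = 307200000 N, A₂E₂ = 54740000 N, ΣAE = 361900000 N.
σ₁ = P·E₁/ΣAE = -210000·192000/361900000 = -111.4 MPa.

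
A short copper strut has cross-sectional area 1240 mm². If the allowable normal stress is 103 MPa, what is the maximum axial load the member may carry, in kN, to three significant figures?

P_max = σ_allow · A = 103 · 1240 = 127700 N = 127.7 kN.

128 kN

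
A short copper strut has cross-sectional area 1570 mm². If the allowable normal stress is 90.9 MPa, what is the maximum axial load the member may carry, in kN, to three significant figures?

143 kN

P_max = σ_allow · A = 90.9 · 1570 = 142700 N = 142.7 kN.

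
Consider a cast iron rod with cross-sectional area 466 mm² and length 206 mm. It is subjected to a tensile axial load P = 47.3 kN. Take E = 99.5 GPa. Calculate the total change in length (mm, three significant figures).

0.210 mm

δ_mech = NL/(AE) = 47300·206/(466·99500) = 0.2101 mm.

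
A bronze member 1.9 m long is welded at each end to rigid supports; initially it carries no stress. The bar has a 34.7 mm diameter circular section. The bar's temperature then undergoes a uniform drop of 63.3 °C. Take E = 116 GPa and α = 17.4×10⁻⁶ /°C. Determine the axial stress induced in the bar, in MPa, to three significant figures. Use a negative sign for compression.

Free thermal expansion αLΔT = 17.4e-6 · 1900 · -63.3 = -2.093 mm.
The walls impose strain ε = −(-2.093)/1900 = 1.1014e-03; σ = Eε = 116000 · 1.1014e-03 = 127.8 MPa.

128 MPa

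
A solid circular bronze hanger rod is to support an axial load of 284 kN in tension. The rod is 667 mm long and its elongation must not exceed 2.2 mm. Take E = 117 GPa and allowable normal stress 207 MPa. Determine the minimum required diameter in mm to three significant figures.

Required area A ≥ P/σ_allow = 284000/207 = 1372 mm².
For a solid circular section, d ≥ √(4A/π) = 41.8 mm.
Elongation limit: A ≥ PL/(Eδ_allow) = 284000·667/(117000·2.2) = 735.9 mm² ⇒ d ≥ 30.61 mm.
The stress limit governs.

41.8 mm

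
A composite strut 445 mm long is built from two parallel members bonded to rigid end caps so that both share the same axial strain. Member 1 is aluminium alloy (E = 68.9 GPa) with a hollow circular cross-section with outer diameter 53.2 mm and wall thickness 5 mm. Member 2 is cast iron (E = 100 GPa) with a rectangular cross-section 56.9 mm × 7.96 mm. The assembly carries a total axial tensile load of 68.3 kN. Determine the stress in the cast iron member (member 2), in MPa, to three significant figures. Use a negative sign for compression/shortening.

A_1 = 757.1 mm².
A_2 = 452.9 mm².
Equal strain + equilibrium ⇒ each member carries load in proportion to AE: A₁E₁ = 52170000 N, A₂E₂ = 45290000 N, ΣAE = 97460000 N.
σ₂ = P·E₂/ΣAE = 68300·100000/97460000 = 70.08 MPa.

70.1 MPa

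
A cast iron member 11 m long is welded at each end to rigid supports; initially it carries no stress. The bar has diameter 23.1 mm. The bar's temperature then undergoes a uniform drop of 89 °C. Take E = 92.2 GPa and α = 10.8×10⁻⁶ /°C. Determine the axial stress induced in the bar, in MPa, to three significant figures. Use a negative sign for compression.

88.6 MPa

Free thermal expansion αLΔT = 10.8e-6 · 11000 · -89 = -10.57 mm.
The walls impose strain ε = −(-10.57)/11000 = 9.6120e-04; σ = Eε = 92200 · 9.6120e-04 = 88.62 MPa.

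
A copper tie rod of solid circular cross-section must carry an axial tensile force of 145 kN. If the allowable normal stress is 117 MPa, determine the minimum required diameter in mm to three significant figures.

39.7 mm

Required area A ≥ P/σ_allow = 145000/117 = 1239 mm².
For a solid circular section, d ≥ √(4A/π) = 39.72 mm.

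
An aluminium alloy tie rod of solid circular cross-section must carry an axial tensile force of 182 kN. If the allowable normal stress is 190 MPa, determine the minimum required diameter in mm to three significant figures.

34.9 mm

Required area A ≥ P/σ_allow = 182000/190 = 957.9 mm².
For a solid circular section, d ≥ √(4A/π) = 34.92 mm.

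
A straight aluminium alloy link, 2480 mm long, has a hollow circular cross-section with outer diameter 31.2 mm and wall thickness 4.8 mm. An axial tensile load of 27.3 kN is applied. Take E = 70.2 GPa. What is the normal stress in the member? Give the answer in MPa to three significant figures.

68.6 MPa

A = 398.1 mm².
σ = N/A = 27300/398.1 = 68.58 MPa.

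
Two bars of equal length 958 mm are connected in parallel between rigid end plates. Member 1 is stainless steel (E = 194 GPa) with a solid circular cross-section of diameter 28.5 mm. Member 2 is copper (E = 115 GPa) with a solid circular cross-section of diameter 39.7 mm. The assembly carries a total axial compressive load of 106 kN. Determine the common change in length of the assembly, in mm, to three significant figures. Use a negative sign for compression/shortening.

A_1 = 637.9 mm².
A_2 = 1238 mm².
Equal strain + equilibrium ⇒ each member carries load in proportion to AE: A₁E₁ = 123800000 N, A₂E₂ = 142400000 N, ΣAE = 266100000 N.
δ = PL/ΣAE = -106000·958/266100000 = -0.3816 mm.

-0.382 mm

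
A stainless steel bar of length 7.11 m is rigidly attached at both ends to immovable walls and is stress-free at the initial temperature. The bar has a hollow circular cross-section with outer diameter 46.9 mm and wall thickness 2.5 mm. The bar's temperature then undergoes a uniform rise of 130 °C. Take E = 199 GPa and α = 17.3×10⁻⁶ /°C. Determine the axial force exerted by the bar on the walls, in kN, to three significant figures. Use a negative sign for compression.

-156 kN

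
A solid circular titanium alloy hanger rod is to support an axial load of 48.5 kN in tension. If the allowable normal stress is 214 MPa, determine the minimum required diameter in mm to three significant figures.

17.0 mm

Required area A ≥ P/σ_allow = 48500/214 = 226.6 mm².
For a solid circular section, d ≥ √(4A/π) = 16.99 mm.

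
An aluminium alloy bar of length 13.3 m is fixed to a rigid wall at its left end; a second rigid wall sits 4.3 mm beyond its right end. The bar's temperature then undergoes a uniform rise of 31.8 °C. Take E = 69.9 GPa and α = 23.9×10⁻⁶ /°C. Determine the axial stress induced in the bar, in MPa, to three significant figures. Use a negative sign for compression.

Free thermal expansion αLΔT = 23.9e-6 · 13300 · 31.8 = 10.11 mm.
The walls engage after the gap closes; constrained expansion = 10.11 − 4.3 = 5.808 mm.
The walls impose strain ε = −(5.808)/13300 = -4.3671e-04; σ = Eε = 69900 · -4.3671e-04 = -30.53 MPa.

-30.5 MPa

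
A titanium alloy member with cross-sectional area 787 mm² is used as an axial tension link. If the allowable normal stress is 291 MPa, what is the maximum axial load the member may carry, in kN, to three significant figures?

229 kN

P_max = σ_allow · A = 291 · 787 = 229000 N = 229 kN.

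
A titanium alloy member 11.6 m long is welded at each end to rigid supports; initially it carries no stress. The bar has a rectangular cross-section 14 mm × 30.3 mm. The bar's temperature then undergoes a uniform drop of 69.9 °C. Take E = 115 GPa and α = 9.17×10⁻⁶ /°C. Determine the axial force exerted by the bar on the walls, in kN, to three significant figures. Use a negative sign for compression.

31.3 kN

Free thermal expansion αLΔT = 9.17e-6 · 11600 · -69.9 = -7.435 mm.
The walls impose strain ε = −(-7.435)/11600 = 6.4098e-04; σ = Eε = 115000 · 6.4098e-04 = 73.71 MPa.
Wall reaction R = σ·A = 73.71·424.2 = 31270 N = 31.27 kN.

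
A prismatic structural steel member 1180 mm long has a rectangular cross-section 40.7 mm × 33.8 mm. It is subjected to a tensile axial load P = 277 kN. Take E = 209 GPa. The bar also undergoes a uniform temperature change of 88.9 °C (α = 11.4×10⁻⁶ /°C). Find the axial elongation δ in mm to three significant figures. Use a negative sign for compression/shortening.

A = 1376 mm².
δ_mech = NL/(AE) = 277000·1180/(1376·209000) = 1.137 mm.
δ_thermal = αLΔT = 11.4e-6·1180·88.9 = 1.196 mm.
δ = δ_mech + δ_thermal = 2.333 mm.

2.33 mm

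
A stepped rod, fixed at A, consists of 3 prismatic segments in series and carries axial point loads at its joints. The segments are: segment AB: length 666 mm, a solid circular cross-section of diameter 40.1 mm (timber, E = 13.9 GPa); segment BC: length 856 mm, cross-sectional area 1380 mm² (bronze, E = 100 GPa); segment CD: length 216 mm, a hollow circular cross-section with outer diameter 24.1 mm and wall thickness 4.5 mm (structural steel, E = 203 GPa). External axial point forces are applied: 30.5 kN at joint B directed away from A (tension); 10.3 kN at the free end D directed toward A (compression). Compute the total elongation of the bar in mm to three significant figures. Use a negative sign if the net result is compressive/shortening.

0.663 mm

Internal axial forces (sectioning from the free end, tension +): N_CD = -10.3 kN, N_BC = -10.3 kN, N_AB = 20.2 kN.
A_AB = 1263 mm².
A_CD = 277.1 mm².
δ_AB = 20200·666/(1263·13900) = 0.7664 mm
δ_BC = -10300·856/(1380·100000) = -0.06389 mm
δ_CD = -10300·216/(277.1·203000) = -0.03955 mm
δ = Σδ_i = 0.6629 mm.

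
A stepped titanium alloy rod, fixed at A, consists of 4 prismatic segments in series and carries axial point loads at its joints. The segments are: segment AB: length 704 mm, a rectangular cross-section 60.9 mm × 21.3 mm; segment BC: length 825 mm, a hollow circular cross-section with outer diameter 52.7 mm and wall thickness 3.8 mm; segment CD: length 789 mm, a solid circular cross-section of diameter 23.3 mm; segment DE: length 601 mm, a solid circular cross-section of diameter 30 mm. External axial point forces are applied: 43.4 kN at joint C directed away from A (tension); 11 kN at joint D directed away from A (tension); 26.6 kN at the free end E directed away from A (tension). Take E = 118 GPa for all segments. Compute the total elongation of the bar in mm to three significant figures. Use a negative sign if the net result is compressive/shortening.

2.12 mm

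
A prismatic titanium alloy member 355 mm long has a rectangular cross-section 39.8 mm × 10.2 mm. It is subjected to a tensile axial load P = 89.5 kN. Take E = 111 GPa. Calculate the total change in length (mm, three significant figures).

A = 406 mm².
δ_mech = NL/(AE) = 89500·355/(406·111000) = 0.7051 mm.

0.705 mm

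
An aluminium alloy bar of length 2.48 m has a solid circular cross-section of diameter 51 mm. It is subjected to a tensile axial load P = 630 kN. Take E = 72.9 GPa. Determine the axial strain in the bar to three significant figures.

A = 2043 mm².
σ = N/A = 308.4 MPa; ε = σ/E = 308.4/72900 = 4.230e-03.

0.00423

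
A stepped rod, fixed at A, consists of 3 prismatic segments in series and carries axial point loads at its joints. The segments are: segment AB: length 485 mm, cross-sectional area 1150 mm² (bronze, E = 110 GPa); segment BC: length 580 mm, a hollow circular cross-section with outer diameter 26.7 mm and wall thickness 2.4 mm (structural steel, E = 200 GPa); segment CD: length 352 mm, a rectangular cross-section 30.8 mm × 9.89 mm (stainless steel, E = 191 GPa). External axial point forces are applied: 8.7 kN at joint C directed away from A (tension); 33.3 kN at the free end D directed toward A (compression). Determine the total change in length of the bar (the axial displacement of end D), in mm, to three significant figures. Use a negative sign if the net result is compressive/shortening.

-0.685 mm

Internal axial forces (sectioning from the free end, tension +): N_CD = -33.3 kN, N_BC = -24.6 kN, N_AB = -24.6 kN.
A_BC = 183.2 mm².
A_CD = 304.6 mm².
δ_AB = -24600·485/(1150·110000) = -0.09432 mm
δ_BC = -24600·580/(183.2·200000) = -0.3894 mm
δ_CD = -33300·352/(304.6·191000) = -0.2015 mm
δ = Σδ_i = -0.6852 mm.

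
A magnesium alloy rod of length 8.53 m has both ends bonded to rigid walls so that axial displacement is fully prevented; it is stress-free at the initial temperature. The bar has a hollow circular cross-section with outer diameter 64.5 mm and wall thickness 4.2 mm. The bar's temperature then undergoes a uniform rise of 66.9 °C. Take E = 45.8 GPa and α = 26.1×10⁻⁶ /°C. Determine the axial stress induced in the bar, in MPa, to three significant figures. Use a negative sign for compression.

-80.0 MPa

Free thermal expansion αLΔT = 26.1e-6 · 8530 · 66.9 = 14.89 mm.
The walls impose strain ε = −(14.89)/8530 = -1.7461e-03; σ = Eε = 45800 · -1.7461e-03 = -79.97 MPa.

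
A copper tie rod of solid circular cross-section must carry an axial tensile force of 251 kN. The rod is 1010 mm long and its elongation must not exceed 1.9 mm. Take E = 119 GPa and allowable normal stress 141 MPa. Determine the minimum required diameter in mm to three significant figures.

47.6 mm

Required area A ≥ P/σ_allow = 251000/141 = 1780 mm².
For a solid circular section, d ≥ √(4A/π) = 47.61 mm.
Elongation limit: A ≥ PL/(Eδ_allow) = 251000·1010/(119000·1.9) = 1121 mm² ⇒ d ≥ 37.78 mm.
The stress limit governs.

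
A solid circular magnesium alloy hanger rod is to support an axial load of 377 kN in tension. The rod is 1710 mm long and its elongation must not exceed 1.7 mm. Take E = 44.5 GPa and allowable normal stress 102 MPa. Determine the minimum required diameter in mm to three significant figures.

Required area A ≥ P/σ_allow = 377000/102 = 3696 mm².
For a solid circular section, d ≥ √(4A/π) = 68.6 mm.
Elongation limit: A ≥ PL/(Eδ_allow) = 377000·1710/(44500·1.7) = 8522 mm² ⇒ d ≥ 104.2 mm.
The elongation limit governs.

104 mm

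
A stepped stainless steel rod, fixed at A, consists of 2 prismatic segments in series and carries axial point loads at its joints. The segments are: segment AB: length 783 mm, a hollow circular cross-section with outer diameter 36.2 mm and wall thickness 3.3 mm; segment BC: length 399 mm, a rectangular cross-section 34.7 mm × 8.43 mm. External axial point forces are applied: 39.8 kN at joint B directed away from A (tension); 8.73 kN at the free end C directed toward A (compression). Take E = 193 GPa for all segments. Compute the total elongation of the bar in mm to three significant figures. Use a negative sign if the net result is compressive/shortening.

0.308 mm

Internal axial forces (sectioning from the free end, tension +): N_BC = -8.73 kN, N_AB = 31.07 kN.
A_AB = 341.1 mm².
A_BC = 292.5 mm².
δ_AB = 31070·783/(341.1·193000) = 0.3696 mm
δ_BC = -8730·399/(292.5·193000) = -0.0617 mm
δ = Σδ_i = 0.3079 mm.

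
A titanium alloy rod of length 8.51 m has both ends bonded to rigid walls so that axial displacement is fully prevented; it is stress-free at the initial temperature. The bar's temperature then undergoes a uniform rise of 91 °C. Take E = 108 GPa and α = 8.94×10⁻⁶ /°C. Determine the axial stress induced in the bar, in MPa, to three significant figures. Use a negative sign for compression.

Free thermal expansion αLΔT = 8.94e-6 · 8510 · 91 = 6.923 mm.
The walls impose strain ε = −(6.923)/8510 = -8.1354e-04; σ = Eε = 108000 · -8.1354e-04 = -87.86 MPa.

-87.9 MPa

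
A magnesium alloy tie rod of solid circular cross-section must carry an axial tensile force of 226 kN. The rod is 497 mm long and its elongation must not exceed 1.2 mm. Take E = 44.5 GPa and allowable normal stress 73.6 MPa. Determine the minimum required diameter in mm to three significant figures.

62.5 mm

Required area A ≥ P/σ_allow = 226000/73.6 = 3071 mm².
For a solid circular section, d ≥ √(4A/π) = 62.53 mm.
Elongation limit: A ≥ PL/(Eδ_allow) = 226000·497/(44500·1.2) = 2103 mm² ⇒ d ≥ 51.75 mm.
The stress limit governs.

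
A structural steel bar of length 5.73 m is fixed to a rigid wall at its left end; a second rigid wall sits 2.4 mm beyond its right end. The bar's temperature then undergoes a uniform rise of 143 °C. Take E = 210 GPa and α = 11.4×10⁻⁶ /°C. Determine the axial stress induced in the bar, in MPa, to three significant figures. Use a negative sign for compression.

-254 MPa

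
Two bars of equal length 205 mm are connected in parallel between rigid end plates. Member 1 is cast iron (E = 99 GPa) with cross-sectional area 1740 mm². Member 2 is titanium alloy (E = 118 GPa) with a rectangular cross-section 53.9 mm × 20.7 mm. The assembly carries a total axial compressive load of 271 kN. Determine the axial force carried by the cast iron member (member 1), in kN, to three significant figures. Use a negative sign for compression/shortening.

A_2 = 1116 mm².
Equal strain + equilibrium ⇒ each member carries load in proportion to AE: A₁E₁ = 172300000 N, A₂E₂ = 131700000 N, ΣAE = 303900000 N.
F₁ = P·A₁E₁/ΣAE = -271000·172300000/303900000 = -153600 N.

-154 kN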